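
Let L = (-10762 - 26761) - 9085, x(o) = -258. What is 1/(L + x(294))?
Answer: -1/46866 ≈ -2.1337e-5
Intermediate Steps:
L = -46608 (L = -37523 - 9085 = -46608)
1/(L + x(294)) = 1/(-46608 - 258) = 1/(-46866) = -1/46866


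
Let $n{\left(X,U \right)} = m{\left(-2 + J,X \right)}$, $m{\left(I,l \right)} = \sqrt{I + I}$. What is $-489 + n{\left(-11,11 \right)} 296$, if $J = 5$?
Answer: $-489 + 296 \sqrt{6} \approx 236.05$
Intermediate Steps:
$m{\left(I,l \right)} = \sqrt{2} \sqrt{I}$ ($m{\left(I,l \right)} = \sqrt{2 I} = \sqrt{2} \sqrt{I}$)
$n{\left(X,U \right)} = \sqrt{6}$ ($n{\left(X,U \right)} = \sqrt{2} \sqrt{-2 + 5} = \sqrt{2} \sqrt{3} = \sqrt{6}$)
$-489 + n{\left(-11,11 \right)} 296 = -489 + \sqrt{6} \cdot 296 = -489 + 296 \sqrt{6}$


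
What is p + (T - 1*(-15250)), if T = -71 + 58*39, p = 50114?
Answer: 67555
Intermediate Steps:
T = 2191 (T = -71 + 2262 = 2191)
p + (T - 1*(-15250)) = 50114 + (2191 - 1*(-15250)) = 50114 + (2191 + 15250) = 50114 + 17441 = 67555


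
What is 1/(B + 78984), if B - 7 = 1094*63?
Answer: 1/147913 ≈ 6.7607e-6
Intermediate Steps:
B = 68929 (B = 7 + 1094*63 = 7 + 68922 = 68929)
1/(B + 78984) = 1/(68929 + 78984) = 1/147913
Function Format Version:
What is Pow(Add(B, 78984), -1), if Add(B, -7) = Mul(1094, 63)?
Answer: Rational(1, 147913) ≈ 6.7607e-6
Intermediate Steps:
B = 68929 (B = Add(7, Mul(1094, 63)) = Add(7, 68922) = 68929)
Pow(Add(B, 78984), -1) = Pow(Add(68929, 78984), -1) = Pow(147913, -1) = Rational(1, 147913)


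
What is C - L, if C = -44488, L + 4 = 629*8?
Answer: -49516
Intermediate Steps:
L = 5028 (L = -4 + 629*8 = -4 + 5032 = 5028)
C - L = -44488 - 1*5028 = -44488 - 5028 = -49516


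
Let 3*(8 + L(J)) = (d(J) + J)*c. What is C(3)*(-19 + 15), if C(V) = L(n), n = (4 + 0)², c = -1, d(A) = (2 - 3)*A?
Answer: 32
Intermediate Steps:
d(A) = -A
n = 16 (n = 4² = 16)
L(J) = -8 (L(J) = -8 + ((-J + J)*(-1))/3 = -8 + (0*(-1))/3 = -8 + (⅓)*0 = -8 + 0 = -8)
C(V) = -8
C(3)*(-19 + 15) = -8*(-19 + 15) = -8*(-4) = 32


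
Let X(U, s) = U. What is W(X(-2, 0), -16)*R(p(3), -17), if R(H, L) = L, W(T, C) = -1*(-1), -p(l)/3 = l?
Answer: -17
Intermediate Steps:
p(l) = -3*l
W(T, C) = 1
W(X(-2, 0), -16)*R(p(3), -17) = 1*(-17) = -17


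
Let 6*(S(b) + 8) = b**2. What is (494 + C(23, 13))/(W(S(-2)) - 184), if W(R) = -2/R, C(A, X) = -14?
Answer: -5280/2021 ≈ -2.6126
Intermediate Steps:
S(b) = -8 + b**2/6
(494 + C(23, 13))/(W(S(-2)) - 184) = (494 - 14)/(-2/(-8 + (1/6)*(-2)**2) - 184) = 480/(-2/(-8 + (1/6)*4) - 184) = 480/(-2/(-8 + 2/3) - 184) = 480/(-2/(-22/3) - 184) = 480/(-2*(-3/22) - 184) = 480/(3/11 - 184) = 480/(-2021/11) = 480*(-11/2021) = -5280/2021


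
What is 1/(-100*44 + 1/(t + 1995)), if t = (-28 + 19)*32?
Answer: -1707/7510799 ≈ -0.00022727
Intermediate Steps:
t = -288 (t = -9*32 = -288)
1/(-100*44 + 1/(t + 1995)) = 1/(-100*44 + 1/(-288 + 1995)) = 1/(-4400 + 1/1707) = 1/(-7510799/1707) = -1707/7510799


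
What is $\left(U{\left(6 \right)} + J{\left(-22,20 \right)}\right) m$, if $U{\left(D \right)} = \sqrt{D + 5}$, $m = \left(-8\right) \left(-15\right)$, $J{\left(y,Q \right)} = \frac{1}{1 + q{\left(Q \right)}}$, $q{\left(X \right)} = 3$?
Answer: $30 + 120 \sqrt{11} \approx 428.0$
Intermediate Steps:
$J{\left(y,Q \right)} = \frac{1}{4}$ ($J{\left(y,Q \right)} = \frac{1}{1 + 3} = \frac{1}{4}$)
$m = 120$
$U{\left(D \right)} = \sqrt{5 + D}$
$\left(U{\left(6 \right)} + J{\left(-22,20 \right)}\right) m = \left(\sqrt{5 + 6} + \frac{1}{4}\right) 120 = \left(\sqrt{11} + \frac{1}{4}\right) 120 = \left(\frac{1}{4} + \sqrt{11}\right) 120 = 30 + 120 \sqrt{11}$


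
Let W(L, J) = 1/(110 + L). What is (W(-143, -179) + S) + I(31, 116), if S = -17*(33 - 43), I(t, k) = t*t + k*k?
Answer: 481370/33 ≈ 14587.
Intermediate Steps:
I(t, k) = k² + t² (I(t, k) = t² + k² = k² + t²)
S = 170 (S = -17*(-10) = 170)
(W(-143, -179) + S) + I(31, 116) = (1/(110 - 143) + 170) + (116² + 31²) = (1/(-33) + 170) + (13456 + 961) = (-1/33 + 170) + 14417 = 5609/33 + 14417 = 481370/33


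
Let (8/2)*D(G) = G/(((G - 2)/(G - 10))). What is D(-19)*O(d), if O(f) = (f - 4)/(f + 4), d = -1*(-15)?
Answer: -319/84 ≈ -3.7976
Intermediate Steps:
d = 15
O(f) = (-4 + f)/(4 + f)
D(G) = G*(-10 + G)/(4*(-2 + G)) (D(G) = (G/(((G - 2)/(G - 10))))/4 = (G/(((-2 + G)/(-10 + G))))/4 = (G*((-10 + G)/(-2 + G)))/4 = (G*(-10 + G)/(-2 + G))/4 = G*(-10 + G)/(4*(-2 + G)))
D(-19)*O(d) = ((1/4)*(-19)*(-10 - 19)/(-2 - 19))*((-4 + 15)/(4 + 15)) = ((1/4)*(-19)*(-29)/(-21))*(11/19) = ((1/4)*(-19)*(-1/21)*(-29))*((1/19)*11) = -551/84*11/19 = -319/84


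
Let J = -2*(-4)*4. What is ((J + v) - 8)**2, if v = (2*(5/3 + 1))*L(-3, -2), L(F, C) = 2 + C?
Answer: 576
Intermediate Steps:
v = 0 (v = (2*(5/3 + 1))*(2 - 2) = (2*(5*(1/3) + 1))*0 = (2*(5/3 + 1))*0 = (2*(8/3))*0 = (16/3)*0 = 0)
J = 32 (J = 8*4 = 32)
((J + v) - 8)**2 = ((32 + 0) - 8)**2 = (32 - 8)**2 = 24**2 = 576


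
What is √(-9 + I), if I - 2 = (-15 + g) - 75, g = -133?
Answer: I*√230 ≈ 15.166*I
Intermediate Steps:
I = -221 (I = 2 + ((-15 - 133) - 75) = 2 + (-148 - 75) = 2 - 223 = -221)
√(-9 + I) = √(-9 - 221) = √(-230) = I*√230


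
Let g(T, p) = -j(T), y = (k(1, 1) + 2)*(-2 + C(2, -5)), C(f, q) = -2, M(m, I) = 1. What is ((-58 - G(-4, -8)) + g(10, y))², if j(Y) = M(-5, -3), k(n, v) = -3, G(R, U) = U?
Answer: 2601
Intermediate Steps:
j(Y) = 1
y = 4 (y = (-3 + 2)*(-2 - 2) = -1*(-4) = 4)
g(T, p) = -1 (g(T, p) = -1*1 = -1)
((-58 - G(-4, -8)) + g(10, y))² = ((-58 - 1*(-8)) - 1)² = ((-58 + 8) - 1)² = (-50 - 1)² = (-51)² = 2601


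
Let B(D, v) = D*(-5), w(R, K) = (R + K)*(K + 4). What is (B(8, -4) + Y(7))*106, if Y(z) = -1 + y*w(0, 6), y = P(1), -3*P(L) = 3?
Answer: -10706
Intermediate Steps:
P(L) = -1 (P(L) = -⅓*3 = -1)
y = -1
w(R, K) = (4 + K)*(K + R) (w(R, K) = (K + R)*(4 + K) = (4 + K)*(K + R))
B(D, v) = -5*D
Y(z) = -61 (Y(z) = -1 - (6² + 4*6 + 4*0 + 6*0) = -1 - (36 + 24 + 0 + 0) = -1 - 1*60 = -1 - 60 = -61)
(B(8, -4) + Y(7))*106 = (-5*8 - 61)*106 = (-40 - 61)*106 = -101*106 = -10706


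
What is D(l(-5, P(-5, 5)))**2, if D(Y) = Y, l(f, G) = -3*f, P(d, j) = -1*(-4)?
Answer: 225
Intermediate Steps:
P(d, j) = 4
D(l(-5, P(-5, 5)))**2 = (-3*(-5))**2 = 15**2 = 225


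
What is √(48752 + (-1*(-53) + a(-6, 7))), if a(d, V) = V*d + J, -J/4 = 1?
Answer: √48759 ≈ 220.81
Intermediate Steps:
J = -4 (J = -4*1 = -4)
a(d, V) = -4 + V*d (a(d, V) = V*d - 4 = -4 + V*d)
√(48752 + (-1*(-53) + a(-6, 7))) = √(48752 + (-1*(-53) + (-4 + 7*(-6)))) = √(48752 + (53 + (-4 - 42))) = √(48752 + (53 - 46)) = √(48752 + 7) = √48759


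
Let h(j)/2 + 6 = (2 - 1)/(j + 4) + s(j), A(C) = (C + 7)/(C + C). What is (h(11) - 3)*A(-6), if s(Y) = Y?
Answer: -107/180 ≈ -0.59444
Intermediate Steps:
A(C) = (7 + C)/(2*C) (A(C) = (7 + C)/((2*C)) = (7 + C)*(1/(2*C)) = (7 + C)/(2*C))
h(j) = -12 + 2*j + 2/(4 + j) (h(j) = -12 + 2*((2 - 1)/(j + 4) + j) = -12 + 2*(1/(4 + j) + j) = -12 + 2*(j + 1/(4 + j)) = -12 + (2*j + 2/(4 + j)) = -12 + 2*j + 2/(4 + j))
(h(11) - 3)*A(-6) = (2*(-23 + 11² - 2*11)/(4 + 11) - 3)*((½)*(7 - 6)/(-6)) = (2*(-23 + 121 - 22)/15 - 3)*((½)*(-⅙)*1) = (2*(1/15)*76 - 3)*(-1/12) = (152/15 - 3)*(-1/12) = (107/15)*(-1/12) = -107/180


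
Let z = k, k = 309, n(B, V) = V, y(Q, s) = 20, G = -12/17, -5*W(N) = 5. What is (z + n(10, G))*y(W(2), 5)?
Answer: 104820/17 ≈ 6165.9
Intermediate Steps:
W(N) = -1 (W(N) = -⅕*5 = -1)
G = -12/17 (G = -12*1/17 = -12/17 ≈ -0.70588)
z = 309
(z + n(10, G))*y(W(2), 5) = (309 - 12/17)*20 = (5241/17)*20 = 104820/17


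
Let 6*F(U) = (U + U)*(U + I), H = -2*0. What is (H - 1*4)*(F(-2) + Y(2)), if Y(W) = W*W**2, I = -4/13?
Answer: -496/13 ≈ -38.154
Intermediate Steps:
I = -4/13 (I = -4*1/13 = -4/13 ≈ -0.30769)
Y(W) = W**3
H = 0
F(U) = U*(-4/13 + U)/3 (F(U) = ((U + U)*(U - 4/13))/6 = ((2*U)*(-4/13 + U))/6 = (2*U*(-4/13 + U))/6 = U*(-4/13 + U)/3)
(H - 1*4)*(F(-2) + Y(2)) = (0 - 1*4)*((1/39)*(-2)*(-4 + 13*(-2)) + 2**3) = (0 - 4)*((1/39)*(-2)*(-4 - 26) + 8) = -4*((1/39)*(-2)*(-30) + 8) = -4*(20/13 + 8) = -4*124/13 = -496/13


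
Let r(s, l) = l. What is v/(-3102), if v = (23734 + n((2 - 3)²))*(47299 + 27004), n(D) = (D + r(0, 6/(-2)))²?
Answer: -80172937/141 ≈ -5.6860e+5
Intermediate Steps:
n(D) = (-3 + D)² (n(D) = (D + 6/(-2))² = (D + 6*(-½))² = (D - 3)² = (-3 + D)²)
v = 1763804614 (v = (23734 + (-3 + (2 - 3)²)²)*(47299 + 27004) = (23734 + (-3 + (-1)²)²)*74303 = (23734 + (-3 + 1)²)*74303 = (23734 + (-2)²)*74303 = (23734 + 4)*74303 = 23738*74303 = 1763804614)
v/(-3102) = 1763804614/(-3102) = 1763804614*(-1/3102) = -80172937/141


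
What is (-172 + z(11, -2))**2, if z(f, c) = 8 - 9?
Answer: 29929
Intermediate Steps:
z(f, c) = -1
(-172 + z(11, -2))**2 = (-172 - 1)**2 = (-173)**2 = 29929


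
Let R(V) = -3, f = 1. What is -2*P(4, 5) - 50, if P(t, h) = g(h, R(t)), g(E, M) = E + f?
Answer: -62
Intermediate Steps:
g(E, M) = 1 + E (g(E, M) = E + 1 = 1 + E)
P(t, h) = 1 + h
-2*P(4, 5) - 50 = -2*(1 + 5) - 50 = -2*6 - 50 = -12 - 50 = -62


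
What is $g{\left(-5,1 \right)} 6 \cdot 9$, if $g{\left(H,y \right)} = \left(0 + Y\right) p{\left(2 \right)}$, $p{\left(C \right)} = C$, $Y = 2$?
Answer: $216$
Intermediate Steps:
$g{\left(H,y \right)} = 4$ ($g{\left(H,y \right)} = \left(0 + 2\right) 2 = 2 \cdot 2 = 4$)
$g{\left(-5,1 \right)} 6 \cdot 9 = 4 \cdot 6 \cdot 9 = 24 \cdot 9 = 216$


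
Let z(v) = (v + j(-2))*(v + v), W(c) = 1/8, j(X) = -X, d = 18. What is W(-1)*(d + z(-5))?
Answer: 6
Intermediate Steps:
W(c) = ⅛
z(v) = 2*v*(2 + v) (z(v) = (v - 1*(-2))*(v + v) = (v + 2)*(2*v) = (2 + v)*(2*v) = 2*v*(2 + v))
W(-1)*(d + z(-5)) = (18 + 2*(-5)*(2 - 5))/8 = (18 + 2*(-5)*(-3))/8 = (18 + 30)/8 = (⅛)*48 = 6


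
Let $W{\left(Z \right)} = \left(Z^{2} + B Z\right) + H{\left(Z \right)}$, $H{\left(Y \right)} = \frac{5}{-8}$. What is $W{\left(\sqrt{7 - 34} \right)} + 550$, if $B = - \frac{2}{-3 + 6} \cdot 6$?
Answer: $\frac{4179}{8} - 12 i \sqrt{3} \approx 522.38 - 20.785 i$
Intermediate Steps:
$H{\left(Y \right)} = - \frac{5}{8}$ ($H{\left(Y \right)} = 5 \left(- \frac{1}{8}\right) = - \frac{5}{8}$)
$B = -4$ ($B = - \frac{2}{3} \cdot 6 = \left(-2\right) \frac{1}{3} \cdot 6 = \left(- \frac{2}{3}\right) 6 = -4$)
$W{\left(Z \right)} = - \frac{5}{8} + Z^{2} - 4 Z$ ($W{\left(Z \right)} = \left(Z^{2} - 4 Z\right) - \frac{5}{8} = - \frac{5}{8} + Z^{2} - 4 Z$)
$W{\left(\sqrt{7 - 34} \right)} + 550 = \left(- \frac{5}{8} + \left(\sqrt{7 - 34}\right)^{2} - 4 \sqrt{7 - 34}\right) + 550 = \left(- \frac{5}{8} + \left(\sqrt{-27}\right)^{2} - 4 \sqrt{-27}\right) + 550 = \left(- \frac{5}{8} + \left(3 i \sqrt{3}\right)^{2} - 4 \cdot 3 i \sqrt{3}\right) + 550 = \left(- \frac{5}{8} - 27 - 12 i \sqrt{3}\right) + 550 = \left(- \frac{221}{8} - 12 i \sqrt{3}\right) + 550 = \frac{4179}{8} - 12 i \sqrt{3}$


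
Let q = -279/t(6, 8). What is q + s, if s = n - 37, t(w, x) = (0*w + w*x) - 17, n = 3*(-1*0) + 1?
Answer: -45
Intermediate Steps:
n = 1 (n = 3*0 + 1 = 0 + 1 = 1)
t(w, x) = -17 + w*x (t(w, x) = (0 + w*x) - 17 = w*x - 17 = -17 + w*x)
s = -36 (s = 1 - 37 = -36)
q = -9 (q = -279/(-17 + 6*8) = -279/(-17 + 48) = -279/31 = -279*1/31 = -9)
q + s = -9 - 36 = -45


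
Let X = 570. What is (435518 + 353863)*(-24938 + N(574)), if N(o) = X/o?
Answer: -5649537455901/287 ≈ -1.9685e+10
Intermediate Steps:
N(o) = 570/o
(435518 + 353863)*(-24938 + N(574)) = (435518 + 353863)*(-24938 + 570/574) = 789381*(-24938 + 570*(1/574)) = 789381*(-24938 + 285/287) = 789381*(-7156921/287) = -5649537455901/287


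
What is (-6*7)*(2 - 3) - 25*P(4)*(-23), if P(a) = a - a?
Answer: 42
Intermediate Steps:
P(a) = 0
(-6*7)*(2 - 3) - 25*P(4)*(-23) = (-6*7)*(2 - 3) - 25*0*(-23) = -42*(-1) + 0*(-23) = 42 + 0 = 42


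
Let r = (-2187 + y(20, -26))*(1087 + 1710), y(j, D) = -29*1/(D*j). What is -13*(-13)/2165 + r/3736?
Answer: -275442343075/168239552 ≈ -1637.2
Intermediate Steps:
y(j, D) = -29/(D*j) (y(j, D) = -29*1/(D*j) = -29/(D*j))
r = -3180779167/520 (r = (-2187 - 29/(-26*20))*(1087 + 1710) = (-2187 - 29*(-1/26)*1/20)*2797 = (-2187 + 29/520)*2797 = -1137211/520*2797 = -3180779167/520 ≈ -6.1169e+6)
-13*(-13)/2165 + r/3736 = -13*(-13)/2165 - 3180779167/520/3736 = 169*(1/2165) - 3180779167/520*1/3736 = 169/2165 - 3180779167/1942720 = -275442343075/168239552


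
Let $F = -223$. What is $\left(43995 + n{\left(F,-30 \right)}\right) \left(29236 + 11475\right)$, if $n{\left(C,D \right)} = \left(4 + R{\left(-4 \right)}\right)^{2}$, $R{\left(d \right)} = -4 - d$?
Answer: $1791731821$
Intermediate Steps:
$n{\left(C,D \right)} = 16$ ($n{\left(C,D \right)} = \left(4 - 0\right)^{2} = \left(4 + \left(-4 + 4\right)\right)^{2} = \left(4 + 0\right)^{2} = 4^{2} = 16$)
$\left(43995 + n{\left(F,-30 \right)}\right) \left(29236 + 11475\right) = \left(43995 + 16\right) \left(29236 + 11475\right) = 44011 \cdot 40711 = 1791731821$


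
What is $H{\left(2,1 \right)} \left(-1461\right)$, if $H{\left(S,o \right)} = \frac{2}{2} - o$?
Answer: $0$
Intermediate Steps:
$H{\left(S,o \right)} = 1 - o$ ($H{\left(S,o \right)} = 2 \cdot \frac{1}{2} - o = 1 - o$)
$H{\left(2,1 \right)} \left(-1461\right) = \left(1 - 1\right) \left(-1461\right) = 0 \left(-1461\right) = 0$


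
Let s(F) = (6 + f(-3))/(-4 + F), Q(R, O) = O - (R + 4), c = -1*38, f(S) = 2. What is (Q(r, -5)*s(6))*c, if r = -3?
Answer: 912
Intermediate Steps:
c = -38
Q(R, O) = -4 + O - R (Q(R, O) = O - (4 + R) = O + (-4 - R) = -4 + O - R)
s(F) = 8/(-4 + F) (s(F) = (6 + 2)/(-4 + F) = 8/(-4 + F))
(Q(r, -5)*s(6))*c = ((-4 - 5 - 1*(-3))*(8/(-4 + 6)))*(-38) = ((-4 - 5 + 3)*(8/2))*(-38) = -48/2*(-38) = -6*4*(-38) = -24*(-38) = 912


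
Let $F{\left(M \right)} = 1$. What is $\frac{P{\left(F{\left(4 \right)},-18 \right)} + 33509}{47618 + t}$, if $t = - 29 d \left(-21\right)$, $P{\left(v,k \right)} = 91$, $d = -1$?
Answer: $\frac{33600}{47009} \approx 0.71476$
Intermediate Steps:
$t = -609$ ($t = - 29 \left(\left(-1\right) \left(-21\right)\right) = \left(-29\right) 21 = -609$)
$\frac{P{\left(F{\left(4 \right)},-18 \right)} + 33509}{47618 + t} = \frac{91 + 33509}{47618 - 609} = \frac{33600}{47009}$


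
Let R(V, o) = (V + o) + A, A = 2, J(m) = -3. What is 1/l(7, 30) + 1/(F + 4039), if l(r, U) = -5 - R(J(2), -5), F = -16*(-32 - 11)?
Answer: 4728/4727 ≈ 1.0002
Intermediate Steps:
F = 688 (F = -16*(-43) = 688)
R(V, o) = 2 + V + o (R(V, o) = (V + o) + 2 = 2 + V + o)
l(r, U) = 1 (l(r, U) = -5 - (2 - 3 - 5) = -5 - 1*(-6) = -5 + 6 = 1)
1/l(7, 30) + 1/(F + 4039) = 1/1 + 1/(688 + 4039) = 1 + 1/4727 = 4728/4727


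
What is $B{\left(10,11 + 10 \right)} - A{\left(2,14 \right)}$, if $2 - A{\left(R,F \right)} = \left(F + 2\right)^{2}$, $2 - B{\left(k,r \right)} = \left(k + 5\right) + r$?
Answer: $220$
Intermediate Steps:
$B{\left(k,r \right)} = -3 - k - r$ ($B{\left(k,r \right)} = 2 - \left(\left(k + 5\right) + r\right) = 2 - \left(\left(5 + k\right) + r\right) = 2 - \left(5 + k + r\right) = -3 - k - r$)
$A{\left(R,F \right)} = 2 - \left(2 + F\right)^{2}$ ($A{\left(R,F \right)} = 2 - \left(F + 2\right)^{2} = 2 - \left(2 + F\right)^{2}$)
$B{\left(10,11 + 10 \right)} - A{\left(2,14 \right)} = \left(-3 - 10 - \left(11 + 10\right)\right) - \left(2 - \left(2 + 14\right)^{2}\right) = \left(-3 - 10 - 21\right) - \left(2 - 16^{2}\right) = \left(-3 - 10 - 21\right) - \left(2 - 256\right) = -34 - \left(2 - 256\right) = -34 - -254 = -34 + 254 = 220$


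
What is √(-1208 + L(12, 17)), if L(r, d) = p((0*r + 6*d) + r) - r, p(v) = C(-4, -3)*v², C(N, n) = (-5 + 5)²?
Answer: 2*I*√305 ≈ 34.928*I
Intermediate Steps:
C(N, n) = 0 (C(N, n) = 0² = 0)
p(v) = 0 (p(v) = 0*v² = 0)
L(r, d) = -r (L(r, d) = 0 - r = -r)
√(-1208 + L(12, 17)) = √(-1208 - 1*12) = √(-1208 - 12) = √(-1220) = 2*I*√305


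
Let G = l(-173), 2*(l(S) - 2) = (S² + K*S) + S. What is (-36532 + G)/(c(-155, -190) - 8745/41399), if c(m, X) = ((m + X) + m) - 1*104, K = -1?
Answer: 1785580269/50027482 ≈ 35.692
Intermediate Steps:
l(S) = 2 + S²/2 (l(S) = 2 + ((S² - S) + S)/2 = 2 + S²/2)
c(m, X) = -104 + X + 2*m (c(m, X) = ((X + m) + m) - 104 = (X + 2*m) - 104 = -104 + X + 2*m)
G = 29933/2 (G = 2 + (½)*(-173)² = 2 + (½)*29929 = 2 + 29929/2 = 29933/2 ≈ 14967.)
(-36532 + G)/(c(-155, -190) - 8745/41399) = (-36532 + 29933/2)/((-104 - 190 + 2*(-155)) - 8745/41399) = -43131/(2*((-104 - 190 - 310) - 8745*1/41399)) = -43131/(2*(-604 - 8745/41399)) = -43131/(2*(-25013741/41399)) = -43131/2*(-41399/25013741) = 1785580269/50027482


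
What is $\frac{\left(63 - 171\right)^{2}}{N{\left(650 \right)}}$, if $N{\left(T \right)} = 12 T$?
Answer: $\frac{486}{325} \approx 1.4954$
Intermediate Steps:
$\frac{\left(63 - 171\right)^{2}}{N{\left(650 \right)}} = \frac{\left(63 - 171\right)^{2}}{12 \cdot 650} = \frac{\left(-108\right)^{2}}{7800} = 11664 \cdot \frac{1}{7800} = \frac{486}{325}$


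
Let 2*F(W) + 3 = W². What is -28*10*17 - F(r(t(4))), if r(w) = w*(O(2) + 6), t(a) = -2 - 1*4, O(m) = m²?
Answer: -13117/2 ≈ -6558.5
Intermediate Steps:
t(a) = -6 (t(a) = -2 - 4 = -6)
r(w) = 10*w (r(w) = w*(2² + 6) = w*(4 + 6) = w*10 = 10*w)
F(W) = -3/2 + W²/2
-28*10*17 - F(r(t(4))) = -28*10*17 - (-3/2 + (10*(-6))²/2) = -280*17 - (-3/2 + (½)*(-60)²) = -4760 - (-3/2 + (½)*3600) = -4760 - (-3/2 + 1800) = -4760 - 1*3597/2 = -4760 - 3597/2 = -13117/2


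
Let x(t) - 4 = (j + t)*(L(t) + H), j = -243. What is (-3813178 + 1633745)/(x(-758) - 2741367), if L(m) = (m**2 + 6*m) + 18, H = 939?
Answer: 114707/30225544 ≈ 0.0037950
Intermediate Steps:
L(m) = 18 + m**2 + 6*m
x(t) = 4 + (-243 + t)*(957 + t**2 + 6*t) (x(t) = 4 + (-243 + t)*((18 + t**2 + 6*t) + 939) = 4 + (-243 + t)*(957 + t**2 + 6*t))
(-3813178 + 1633745)/(x(-758) - 2741367) = (-3813178 + 1633745)/((-232547 + (-758)**3 - 501*(-758) - 237*(-758)**2) - 2741367) = -2179433/((-232547 - 435519512 + 379758 - 237*574564) - 2741367) = -2179433/((-232547 - 435519512 + 379758 - 136171668) - 2741367) = -2179433/(-571543969 - 2741367) = -2179433/(-574285336) = -2179433*(-1/574285336) = 114707/30225544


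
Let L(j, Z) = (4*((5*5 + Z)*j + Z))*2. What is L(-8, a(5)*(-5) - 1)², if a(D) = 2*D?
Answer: 1577536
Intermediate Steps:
L(j, Z) = 8*Z + 8*j*(25 + Z) (L(j, Z) = (4*((25 + Z)*j + Z))*2 = (4*(j*(25 + Z) + Z))*2 = (4*(Z + j*(25 + Z)))*2 = (4*Z + 4*j*(25 + Z))*2 = 8*Z + 8*j*(25 + Z))
L(-8, a(5)*(-5) - 1)² = (8*((2*5)*(-5) - 1) + 200*(-8) + 8*((2*5)*(-5) - 1)*(-8))² = (8*(10*(-5) - 1) - 1600 + 8*(10*(-5) - 1)*(-8))² = (8*(-50 - 1) - 1600 + 8*(-50 - 1)*(-8))² = (8*(-51) - 1600 + 8*(-51)*(-8))² = (-408 - 1600 + 3264)² = 1256² = 1577536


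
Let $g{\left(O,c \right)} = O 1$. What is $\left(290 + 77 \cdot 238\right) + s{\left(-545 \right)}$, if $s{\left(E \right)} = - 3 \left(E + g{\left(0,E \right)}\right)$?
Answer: $20251$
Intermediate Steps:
$g{\left(O,c \right)} = O$
$s{\left(E \right)} = - 3 E$ ($s{\left(E \right)} = - 3 \left(E + 0\right) = - 3 E$)
$\left(290 + 77 \cdot 238\right) + s{\left(-545 \right)} = \left(290 + 77 \cdot 238\right) - -1635 = \left(290 + 18326\right) + 1635 = 18616 + 1635 = 20251$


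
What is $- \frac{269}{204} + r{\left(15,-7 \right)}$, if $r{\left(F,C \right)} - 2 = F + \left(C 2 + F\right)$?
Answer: $\frac{3403}{204} \approx 16.681$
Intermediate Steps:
$r{\left(F,C \right)} = 2 + 2 C + 2 F$ ($r{\left(F,C \right)} = 2 + \left(F + \left(C 2 + F\right)\right) = 2 + \left(F + \left(2 C + F\right)\right) = 2 + \left(F + \left(F + 2 C\right)\right) = 2 + \left(2 C + 2 F\right) = 2 + 2 C + 2 F$)
$- \frac{269}{204} + r{\left(15,-7 \right)} = - \frac{269}{204} + \left(2 + 2 \left(-7\right) + 2 \cdot 15\right) = \left(-269\right) \frac{1}{204} + \left(2 - 14 + 30\right) = - \frac{269}{204} + 18 = \frac{3403}{204}$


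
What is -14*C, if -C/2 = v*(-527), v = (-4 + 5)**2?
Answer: -14756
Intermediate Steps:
v = 1 (v = 1**2 = 1)
C = 1054 (C = -2*(-527) = 1054)
-14*C = -14*1054 = -14756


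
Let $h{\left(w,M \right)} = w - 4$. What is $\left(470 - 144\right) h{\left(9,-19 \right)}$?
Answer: $1630$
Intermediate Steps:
$h{\left(w,M \right)} = -4 + w$ ($h{\left(w,M \right)} = w - 4 = -4 + w$)
$\left(470 - 144\right) h{\left(9,-19 \right)} = \left(470 - 144\right) \left(-4 + 9\right) = 326 \cdot 5 = 1630$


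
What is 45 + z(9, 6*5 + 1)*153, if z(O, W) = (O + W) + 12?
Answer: 8001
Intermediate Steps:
z(O, W) = 12 + O + W
45 + z(9, 6*5 + 1)*153 = 45 + (12 + 9 + (6*5 + 1))*153 = 45 + (12 + 9 + (30 + 1))*153 = 45 + (12 + 9 + 31)*153 = 45 + 52*153 = 45 + 7956 = 8001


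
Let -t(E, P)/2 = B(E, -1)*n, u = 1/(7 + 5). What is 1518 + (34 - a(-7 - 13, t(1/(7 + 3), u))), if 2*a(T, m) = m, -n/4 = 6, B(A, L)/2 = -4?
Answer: 1744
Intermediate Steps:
u = 1/12 ≈ 0.083333
B(A, L) = -8 (B(A, L) = 2*(-4) = -8)
n = -24 (n = -4*6 = -24)
t(E, P) = -384 (t(E, P) = -(-16)*(-24) = -2*192 = -384)
a(T, m) = m/2
1518 + (34 - a(-7 - 13, t(1/(7 + 3), u))) = 1518 + (34 - (-384)/2) = 1518 + (34 - 1*(-192)) = 1518 + (34 + 192) = 1518 + 226 = 1744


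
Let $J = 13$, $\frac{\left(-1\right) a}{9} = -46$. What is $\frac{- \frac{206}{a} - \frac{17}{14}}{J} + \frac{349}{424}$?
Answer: $\frac{5522381}{7986888} \approx 0.69143$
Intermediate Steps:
$a = 414$ ($a = \left(-9\right) \left(-46\right) = 414$)
$\frac{- \frac{206}{a} - \frac{17}{14}}{J} + \frac{349}{424} = \frac{- \frac{206}{414} - \frac{17}{14}}{13} + \frac{349}{424} = \left(\left(-206\right) \frac{1}{414} - \frac{17}{14}\right) \frac{1}{13} + 349 \cdot \frac{1}{424} = \left(- \frac{103}{207} - \frac{17}{14}\right) \frac{1}{13} + \frac{349}{424} = \left(- \frac{4961}{2898}\right) \frac{1}{13} + \frac{349}{424} = - \frac{4961}{37674} + \frac{349}{424} = \frac{5522381}{7986888}$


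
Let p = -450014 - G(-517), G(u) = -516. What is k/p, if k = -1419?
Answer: 1419/449498 ≈ 0.0031569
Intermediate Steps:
p = -449498 (p = -450014 - 1*(-516) = -450014 + 516 = -449498)
k/p = -1419/(-449498) = -1419*(-1/449498) = 1419/449498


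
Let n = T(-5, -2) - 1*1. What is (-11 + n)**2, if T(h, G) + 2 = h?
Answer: 361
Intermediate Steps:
T(h, G) = -2 + h
n = -8 (n = (-2 - 5) - 1*1 = -7 - 1 = -8)
(-11 + n)**2 = (-11 - 8)**2 = (-19)**2 = 361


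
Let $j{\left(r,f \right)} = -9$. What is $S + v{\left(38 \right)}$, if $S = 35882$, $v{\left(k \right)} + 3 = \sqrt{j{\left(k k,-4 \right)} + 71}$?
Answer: $35879 + \sqrt{62} \approx 35887.0$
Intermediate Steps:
$v{\left(k \right)} = -3 + \sqrt{62}$ ($v{\left(k \right)} = -3 + \sqrt{-9 + 71} = -3 + \sqrt{62}$)
$S + v{\left(38 \right)} = 35882 - \left(3 - \sqrt{62}\right) = 35879 + \sqrt{62}$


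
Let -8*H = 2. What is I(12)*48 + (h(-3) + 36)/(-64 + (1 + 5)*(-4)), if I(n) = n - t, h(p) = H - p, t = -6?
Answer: 303973/352 ≈ 863.56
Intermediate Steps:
H = -¼ (H = -⅛*2 = -¼ ≈ -0.25000)
h(p) = -¼ - p
I(n) = 6 + n (I(n) = n - 1*(-6) = n + 6 = 6 + n)
I(12)*48 + (h(-3) + 36)/(-64 + (1 + 5)*(-4)) = (6 + 12)*48 + ((-¼ - 1*(-3)) + 36)/(-64 + (1 + 5)*(-4)) = 18*48 + ((-¼ + 3) + 36)/(-64 + 6*(-4)) = 864 + (11/4 + 36)/(-64 - 24) = 864 + (155/4)/(-88) = 864 + (155/4)*(-1/88) = 864 - 155/352 = 303973/352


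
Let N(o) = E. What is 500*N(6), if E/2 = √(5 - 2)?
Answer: 1000*√3 ≈ 1732.1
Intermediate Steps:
E = 2*√3 (E = 2*√(5 - 2) = 2*√3 ≈ 3.4641)
N(o) = 2*√3
500*N(6) = 500*(2*√3) = 1000*√3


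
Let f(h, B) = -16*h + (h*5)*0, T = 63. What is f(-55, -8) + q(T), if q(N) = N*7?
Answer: 1321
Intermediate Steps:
f(h, B) = -16*h (f(h, B) = -16*h + (5*h)*0 = -16*h + 0 = -16*h)
q(N) = 7*N
f(-55, -8) + q(T) = -16*(-55) + 7*63 = 880 + 441 = 1321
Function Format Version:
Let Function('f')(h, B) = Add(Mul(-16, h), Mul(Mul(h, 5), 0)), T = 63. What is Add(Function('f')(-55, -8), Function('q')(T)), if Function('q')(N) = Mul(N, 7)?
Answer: 1321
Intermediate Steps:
Function('f')(h, B) = Mul(-16, h) (Function('f')(h, B) = Add(Mul(-16, h), Mul(Mul(5, h), 0)) = Add(Mul(-16, h), 0) = Mul(-16, h))
Function('q')(N) = Mul(7, N)
Add(Function('f')(-55, -8), Function('q')(T)) = Add(Mul(-16, -55), Mul(7, 63)) = Add(880, 441) = 1321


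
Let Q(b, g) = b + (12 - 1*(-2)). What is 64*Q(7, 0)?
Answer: 1344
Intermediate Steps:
Q(b, g) = 14 + b (Q(b, g) = b + (12 + 2) = b + 14 = 14 + b)
64*Q(7, 0) = 64*(14 + 7) = 64*21 = 1344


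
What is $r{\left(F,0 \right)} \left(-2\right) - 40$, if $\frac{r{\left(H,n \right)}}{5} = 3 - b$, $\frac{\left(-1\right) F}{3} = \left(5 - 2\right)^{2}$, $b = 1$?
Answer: $-60$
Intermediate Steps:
$F = -27$ ($F = - 3 \left(5 - 2\right)^{2} = - 3 \cdot 3^{2} = \left(-3\right) 9 = -27$)
$r{\left(H,n \right)} = 10$ ($r{\left(H,n \right)} = 5 \left(3 - 1\right) = 5 \cdot 2 = 10$)
$r{\left(F,0 \right)} \left(-2\right) - 40 = 10 \left(-2\right) - 40 = -20 - 40 = -60$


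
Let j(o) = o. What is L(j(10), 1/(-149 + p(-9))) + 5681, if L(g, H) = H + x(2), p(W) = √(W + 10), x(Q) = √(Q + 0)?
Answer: 840787/148 + √2 ≈ 5682.4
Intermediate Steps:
x(Q) = √Q
p(W) = √(10 + W)
L(g, H) = H + √2
L(j(10), 1/(-149 + p(-9))) + 5681 = (1/(-149 + √(10 - 9)) + √2) + 5681 = (1/(-149 + √1) + √2) + 5681 = (1/(-149 + 1) + √2) + 5681 = (1/(-148) + √2) + 5681 = (-1/148 + √2) + 5681 = 840787/148 + √2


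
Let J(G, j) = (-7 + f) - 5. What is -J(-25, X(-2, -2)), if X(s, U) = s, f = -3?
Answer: 15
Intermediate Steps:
J(G, j) = -15 (J(G, j) = (-7 - 3) - 5 = -10 - 5 = -15)
-J(-25, X(-2, -2)) = -1*(-15) = 15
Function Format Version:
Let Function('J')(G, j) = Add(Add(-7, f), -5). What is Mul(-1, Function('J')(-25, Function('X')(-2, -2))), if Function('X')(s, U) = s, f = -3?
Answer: 15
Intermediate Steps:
Function('J')(G, j) = -15 (Function('J')(G, j) = Add(Add(-7, -3), -5) = Add(-10, -5) = -15)
Mul(-1, Function('J')(-25, Function('X')(-2, -2))) = Mul(-1, -15) = 15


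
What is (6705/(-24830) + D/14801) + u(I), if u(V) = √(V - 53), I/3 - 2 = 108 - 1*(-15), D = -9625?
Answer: -67645891/73501766 + √322 ≈ 17.024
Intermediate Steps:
I = 375 (I = 6 + 3*(108 - 1*(-15)) = 6 + 3*(108 + 15) = 6 + 3*123 = 6 + 369 = 375)
u(V) = √(-53 + V)
(6705/(-24830) + D/14801) + u(I) = (6705/(-24830) - 9625/14801) + √(-53 + 375) = (6705*(-1/24830) - 9625*1/14801) + √322 = (-1341/4966 - 9625/14801) + √322 = -67645891/73501766 + √322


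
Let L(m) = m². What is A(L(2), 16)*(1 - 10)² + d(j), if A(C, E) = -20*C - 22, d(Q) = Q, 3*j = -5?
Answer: -24791/3 ≈ -8263.7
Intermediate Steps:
j = -5/3 (j = (⅓)*(-5) = -5/3 ≈ -1.6667)
A(C, E) = -22 - 20*C
A(L(2), 16)*(1 - 10)² + d(j) = (-22 - 20*2²)*(1 - 10)² - 5/3 = (-22 - 20*4)*(-9)² - 5/3 = (-22 - 80)*81 - 5/3 = -102*81 - 5/3 = -8262 - 5/3 = -24791/3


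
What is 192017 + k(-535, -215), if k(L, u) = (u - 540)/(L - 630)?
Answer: 44740112/233 ≈ 1.9202e+5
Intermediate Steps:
k(L, u) = (-540 + u)/(-630 + L)
192017 + k(-535, -215) = 192017 + (-540 - 215)/(-630 - 535) = 192017 - 755/(-1165) = 192017 - 1/1165*(-755) = 192017 + 151/233 = 44740112/233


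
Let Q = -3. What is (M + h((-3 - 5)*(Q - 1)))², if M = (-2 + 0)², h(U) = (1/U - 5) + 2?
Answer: 1089/1024 ≈ 1.0635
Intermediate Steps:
h(U) = -3 + 1/U (h(U) = (-5 + 1/U) + 2 = -3 + 1/U)
M = 4 (M = (-2)² = 4)
(M + h((-3 - 5)*(Q - 1)))² = (4 + (-3 + 1/((-3 - 5)*(-3 - 1))))² = (4 + (-3 + 1/(-8*(-4))))² = (4 + (-3 + 1/32))² = (4 - 95/32)² = (33/32)² = 1089/1024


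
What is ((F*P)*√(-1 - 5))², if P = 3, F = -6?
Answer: -1944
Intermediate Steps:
((F*P)*√(-1 - 5))² = ((-6*3)*√(-1 - 5))² = (-18*I*√6)² = -1944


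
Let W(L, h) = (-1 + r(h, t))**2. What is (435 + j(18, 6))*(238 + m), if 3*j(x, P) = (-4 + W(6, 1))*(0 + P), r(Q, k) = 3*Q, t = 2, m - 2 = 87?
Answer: 142245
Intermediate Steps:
m = 89 (m = 2 + 87 = 89)
W(L, h) = (-1 + 3*h)**2
j(x, P) = 0 (j(x, P) = ((-4 + (-1 + 3*1)**2)*(0 + P))/3 = ((-4 + (-1 + 3)**2)*P)/3 = ((-4 + 2**2)*P)/3 = ((-4 + 4)*P)/3 = (0*P)/3 = (1/3)*0 = 0)
(435 + j(18, 6))*(238 + m) = (435 + 0)*(238 + 89) = 435*327 = 142245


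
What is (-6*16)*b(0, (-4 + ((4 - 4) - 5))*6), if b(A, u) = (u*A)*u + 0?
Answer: 0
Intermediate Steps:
b(A, u) = A*u**2 (b(A, u) = (A*u)*u + 0 = A*u**2 + 0 = A*u**2)
(-6*16)*b(0, (-4 + ((4 - 4) - 5))*6) = (-6*16)*(0*((-4 + ((4 - 4) - 5))*6)**2) = -0*((-4 + (0 - 5))*6)**2 = -0*((-4 - 5)*6)**2 = -0*(-9*6)**2 = -0*(-54)**2 = -0*2916 = -96*0 = 0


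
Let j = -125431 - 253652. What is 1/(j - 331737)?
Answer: -1/710820 ≈ -1.4068e-6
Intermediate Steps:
j = -379083
1/(j - 331737) = 1/(-379083 - 331737) = 1/(-710820) = -1/710820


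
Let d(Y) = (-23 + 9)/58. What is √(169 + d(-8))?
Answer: √141926/29 ≈ 12.991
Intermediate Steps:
d(Y) = -7/29 (d(Y) = -14*1/58 = -7/29)
√(169 + d(-8)) = √(169 - 7/29) = √(4894/29) = √141926/29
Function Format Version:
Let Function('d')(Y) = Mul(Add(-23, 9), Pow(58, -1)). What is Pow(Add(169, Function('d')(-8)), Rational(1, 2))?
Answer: Mul(Rational(1, 29), Pow(141926, Rational(1, 2))) ≈ 12.991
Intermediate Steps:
Function('d')(Y) = Rational(-7, 29) (Function('d')(Y) = Mul(-14, Rational(1, 58)) = Rational(-7, 29))
Pow(Add(169, Function('d')(-8)), Rational(1, 2)) = Pow(Add(169, Rational(-7, 29)), Rational(1, 2)) = Pow(Rational(4894, 29), Rational(1, 2)) = Mul(Rational(1, 29), Pow(141926, Rational(1, 2)))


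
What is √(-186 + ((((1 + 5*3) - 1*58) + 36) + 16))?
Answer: 4*I*√11 ≈ 13.266*I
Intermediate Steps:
√(-186 + ((((1 + 5*3) - 1*58) + 36) + 16)) = √(-186 + ((((1 + 15) - 58) + 36) + 16)) = √(-186 + (((16 - 58) + 36) + 16)) = √(-186 + ((-42 + 36) + 16)) = √(-186 + (-6 + 16)) = √(-186 + 10) = √(-176) = 4*I*√11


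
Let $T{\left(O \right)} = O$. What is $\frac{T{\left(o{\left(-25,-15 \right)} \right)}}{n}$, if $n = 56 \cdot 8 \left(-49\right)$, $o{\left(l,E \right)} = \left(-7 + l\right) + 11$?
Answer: $\frac{3}{3136} \approx 0.00095663$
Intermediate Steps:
$o{\left(l,E \right)} = 4 + l$
$n = -21952$ ($n = 448 \left(-49\right) = -21952$)
$\frac{T{\left(o{\left(-25,-15 \right)} \right)}}{n} = \frac{4 - 25}{-21952} = \left(-21\right) \left(- \frac{1}{21952}\right) = \frac{3}{3136}$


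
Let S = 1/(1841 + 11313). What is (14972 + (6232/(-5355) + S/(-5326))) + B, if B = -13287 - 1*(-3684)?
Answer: 2013806470180297/375161682420 ≈ 5367.8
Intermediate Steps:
S = 1/13154 ≈ 7.6022e-5
B = -9603 (B = -13287 + 3684 = -9603)
(14972 + (6232/(-5355) + S/(-5326))) + B = (14972 + (6232/(-5355) + (1/13154)/(-5326))) - 9603 = (14972 + (6232*(-1/5355) + (1/13154)*(-1/5326))) - 9603 = (14972 + (-6232/5355 - 1/70058204)) - 9603 = (14972 - 436602732683/375161682420) - 9603 = 5616484106459557/375161682420 - 9603 = 2013806470180297/375161682420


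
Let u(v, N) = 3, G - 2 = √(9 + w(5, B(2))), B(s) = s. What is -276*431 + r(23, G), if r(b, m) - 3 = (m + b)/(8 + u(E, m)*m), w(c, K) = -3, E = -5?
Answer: -8445497/71 - 61*√6/142 ≈ -1.1895e+5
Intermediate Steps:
G = 2 + √6 (G = 2 + √(9 - 3) = 2 + √6 ≈ 4.4495)
r(b, m) = 3 + (b + m)/(8 + 3*m) (r(b, m) = 3 + (m + b)/(8 + 3*m) = 3 + (b + m)/(8 + 3*m))
-276*431 + r(23, G) = -276*431 + (24 + 23 + 10*(2 + √6))/(8 + 3*(2 + √6)) = -118956 + (24 + 23 + (20 + 10*√6))/(8 + (6 + 3*√6)) = -118956 + (67 + 10*√6)/(14 + 3*√6)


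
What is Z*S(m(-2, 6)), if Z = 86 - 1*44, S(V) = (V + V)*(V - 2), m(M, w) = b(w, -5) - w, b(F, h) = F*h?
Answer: 114912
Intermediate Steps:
m(M, w) = -6*w (m(M, w) = w*(-5) - w = -5*w - w = -6*w)
S(V) = 2*V*(-2 + V) (S(V) = (2*V)*(-2 + V) = 2*V*(-2 + V))
Z = 42 (Z = 86 - 44 = 42)
Z*S(m(-2, 6)) = 42*(2*(-6*6)*(-2 - 6*6)) = 42*(2*(-36)*(-2 - 36)) = 42*(2*(-36)*(-38)) = 42*2736 = 114912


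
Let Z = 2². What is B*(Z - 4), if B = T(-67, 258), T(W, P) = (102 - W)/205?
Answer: 0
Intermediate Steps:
T(W, P) = 102/205 - W/205 (T(W, P) = (102 - W)*(1/205) = 102/205 - W/205)
Z = 4
B = 169/205 (B = 102/205 - 1/205*(-67) = 102/205 + 67/205 = 169/205 ≈ 0.82439)
B*(Z - 4) = 169*(4 - 4)/205 = (169/205)*0 = 0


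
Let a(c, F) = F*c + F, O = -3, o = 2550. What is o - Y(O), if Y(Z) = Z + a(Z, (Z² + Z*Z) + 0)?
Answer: 2589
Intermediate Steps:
a(c, F) = F + F*c
Y(Z) = Z + 2*Z²*(1 + Z) (Y(Z) = Z + ((Z² + Z*Z) + 0)*(1 + Z) = Z + ((Z² + Z²) + 0)*(1 + Z) = Z + (2*Z² + 0)*(1 + Z) = Z + (2*Z²)*(1 + Z) = Z + 2*Z²*(1 + Z))
o - Y(O) = 2550 - (-3)*(1 + 2*(-3)*(1 - 3)) = 2550 - (-3)*(1 + 2*(-3)*(-2)) = 2550 - (-3)*(1 + 12) = 2550 - (-3)*13 = 2550 - 1*(-39) = 2550 + 39 = 2589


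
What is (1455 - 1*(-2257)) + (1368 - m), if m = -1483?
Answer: 6563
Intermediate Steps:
(1455 - 1*(-2257)) + (1368 - m) = (1455 - 1*(-2257)) + (1368 - 1*(-1483)) = (1455 + 2257) + (1368 + 1483) = 3712 + 2851 = 6563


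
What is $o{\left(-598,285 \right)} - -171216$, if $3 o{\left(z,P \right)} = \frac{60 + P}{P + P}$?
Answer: $\frac{19518647}{114} \approx 1.7122 \cdot 10^{5}$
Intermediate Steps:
$o{\left(z,P \right)} = \frac{60 + P}{6 P}$ ($o{\left(z,P \right)} = \frac{\left(60 + P\right) \frac{1}{P + P}}{3} = \frac{\left(60 + P\right) \frac{1}{2 P}}{3} = \frac{\frac{1}{2} \frac{1}{P} \left(60 + P\right)}{3} = \frac{60 + P}{6 P}$)
$o{\left(-598,285 \right)} - -171216 = \frac{60 + 285}{6 \cdot 285} - -171216 = \frac{1}{6} \cdot \frac{1}{285} \cdot 345 + 171216 = \frac{23}{114} + 171216 = \frac{19518647}{114}$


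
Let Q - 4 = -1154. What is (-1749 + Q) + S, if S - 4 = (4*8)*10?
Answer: -2575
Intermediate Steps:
Q = -1150 (Q = 4 - 1154 = -1150)
S = 324 (S = 4 + (4*8)*10 = 4 + 32*10 = 4 + 320 = 324)
(-1749 + Q) + S = (-1749 - 1150) + 324 = -2899 + 324 = -2575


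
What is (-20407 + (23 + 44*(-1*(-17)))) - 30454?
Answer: -50090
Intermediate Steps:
(-20407 + (23 + 44*(-1*(-17)))) - 30454 = (-20407 + (23 + 44*17)) - 30454 = (-20407 + (23 + 748)) - 30454 = (-20407 + 771) - 30454 = -19636 - 30454 = -50090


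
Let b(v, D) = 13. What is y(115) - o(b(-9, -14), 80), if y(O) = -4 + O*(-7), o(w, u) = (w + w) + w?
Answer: -848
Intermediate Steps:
o(w, u) = 3*w (o(w, u) = 2*w + w = 3*w)
y(O) = -4 - 7*O
y(115) - o(b(-9, -14), 80) = (-4 - 7*115) - 3*13 = (-4 - 805) - 1*39 = -809 - 39 = -848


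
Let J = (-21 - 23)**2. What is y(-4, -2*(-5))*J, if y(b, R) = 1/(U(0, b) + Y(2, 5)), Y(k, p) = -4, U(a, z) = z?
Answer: -242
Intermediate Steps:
J = 1936 (J = (-44)**2 = 1936)
y(b, R) = 1/(-4 + b) (y(b, R) = 1/(b - 4) = 1/(-4 + b))
y(-4, -2*(-5))*J = 1936/(-4 - 4) = 1936/(-8) = -1/8*1936 = -242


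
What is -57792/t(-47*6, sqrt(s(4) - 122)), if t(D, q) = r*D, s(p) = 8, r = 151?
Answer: 9632/7097 ≈ 1.3572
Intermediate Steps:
t(D, q) = 151*D
-57792/t(-47*6, sqrt(s(4) - 122)) = -57792/(151*(-47*6)) = -57792/(151*(-282)) = -57792/(-42582) = -57792*(-1/42582) = 9632/7097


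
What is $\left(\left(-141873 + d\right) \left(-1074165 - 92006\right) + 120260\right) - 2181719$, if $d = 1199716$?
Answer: $-1233627890612$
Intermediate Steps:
$\left(\left(-141873 + d\right) \left(-1074165 - 92006\right) + 120260\right) - 2181719 = \left(\left(-141873 + 1199716\right) \left(-1074165 - 92006\right) + 120260\right) - 2181719 = \left(1057843 \left(-1166171\right) + 120260\right) - 2181719 = \left(-1233625829153 + 120260\right) - 2181719 = -1233625708893 - 2181719 = -1233627890612$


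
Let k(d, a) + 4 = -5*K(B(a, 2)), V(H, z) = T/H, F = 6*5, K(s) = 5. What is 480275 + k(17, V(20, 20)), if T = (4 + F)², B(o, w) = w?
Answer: 480246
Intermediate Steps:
F = 30
T = 1156 (T = (4 + 30)² = 34² = 1156)
V(H, z) = 1156/H
k(d, a) = -29 (k(d, a) = -4 - 5*5 = -4 - 25 = -29)
480275 + k(17, V(20, 20)) = 480275 - 29 = 480246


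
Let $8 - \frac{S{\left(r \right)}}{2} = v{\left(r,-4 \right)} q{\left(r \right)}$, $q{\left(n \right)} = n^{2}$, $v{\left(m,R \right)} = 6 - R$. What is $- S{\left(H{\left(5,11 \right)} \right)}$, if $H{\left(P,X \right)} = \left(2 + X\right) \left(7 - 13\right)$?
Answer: $121664$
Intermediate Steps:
$H{\left(P,X \right)} = -12 - 6 X$ ($H{\left(P,X \right)} = \left(2 + X\right) \left(-6\right) = -12 - 6 X$)
$S{\left(r \right)} = 16 - 20 r^{2}$ ($S{\left(r \right)} = 16 - 2 \left(6 - -4\right) r^{2} = 16 - 2 \left(6 + 4\right) r^{2} = 16 - 2 \cdot 10 r^{2} = 16 - 20 r^{2}$)
$- S{\left(H{\left(5,11 \right)} \right)} = - (16 - 20 \left(-12 - 66\right)^{2}) = - (16 - 20 \left(-78\right)^{2}) = - (16 - 121680) = \left(-1\right) \left(-121664\right) = 121664$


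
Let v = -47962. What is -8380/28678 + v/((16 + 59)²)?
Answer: -711295868/80656875 ≈ -8.8188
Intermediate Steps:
-8380/28678 + v/((16 + 59)²) = -8380/28678 - 47962/(16 + 59)² = -8380*1/28678 - 47962/(75²) = -4190/14339 - 47962/5625 = -711295868/80656875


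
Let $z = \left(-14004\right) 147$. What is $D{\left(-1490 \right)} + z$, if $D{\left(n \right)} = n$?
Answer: $-2060078$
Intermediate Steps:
$z = -2058588$
$D{\left(-1490 \right)} + z = -1490 - 2058588 = -2060078$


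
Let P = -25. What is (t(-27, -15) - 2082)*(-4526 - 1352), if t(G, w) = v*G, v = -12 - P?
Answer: 14301174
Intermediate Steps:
v = 13 (v = -12 - 1*(-25) = -12 + 25 = 13)
t(G, w) = 13*G
(t(-27, -15) - 2082)*(-4526 - 1352) = (13*(-27) - 2082)*(-4526 - 1352) = (-351 - 2082)*(-5878) = -2433*(-5878) = 14301174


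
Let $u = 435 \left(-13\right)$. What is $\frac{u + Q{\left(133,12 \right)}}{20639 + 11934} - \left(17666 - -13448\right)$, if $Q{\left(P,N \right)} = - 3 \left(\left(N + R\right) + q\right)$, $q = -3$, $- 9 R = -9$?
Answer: $- \frac{1013482007}{32573} \approx -31114.0$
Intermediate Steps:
$R = 1$ ($R = \left(- \frac{1}{9}\right) \left(-9\right) = 1$)
$Q{\left(P,N \right)} = 6 - 3 N$ ($Q{\left(P,N \right)} = - 3 \left(\left(N + 1\right) - 3\right) = - 3 \left(\left(1 + N\right) - 3\right) = - 3 \left(-2 + N\right) = 6 - 3 N$)
$u = -5655$
$\frac{u + Q{\left(133,12 \right)}}{20639 + 11934} - \left(17666 - -13448\right) = \frac{-5655 + \left(6 - 36\right)}{20639 + 11934} - \left(17666 - -13448\right) = \frac{-5655 + \left(6 - 36\right)}{32573} - \left(17666 + 13448\right) = \left(-5655 - 30\right) \frac{1}{32573} - 31114 = \left(-5685\right) \frac{1}{32573} - 31114 = - \frac{5685}{32573} - 31114 = - \frac{1013482007}{32573}$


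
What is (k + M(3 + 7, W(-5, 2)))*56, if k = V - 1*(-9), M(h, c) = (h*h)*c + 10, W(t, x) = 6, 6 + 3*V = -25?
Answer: 102256/3 ≈ 34085.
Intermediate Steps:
V = -31/3 (V = -2 + (1/3)*(-25) = -2 - 25/3 = -31/3 ≈ -10.333)
M(h, c) = 10 + c*h**2 (M(h, c) = h**2*c + 10 = c*h**2 + 10 = 10 + c*h**2)
k = -4/3 (k = -31/3 - 1*(-9) = -31/3 + 9 = -4/3 ≈ -1.3333)
(k + M(3 + 7, W(-5, 2)))*56 = (-4/3 + (10 + 6*(3 + 7)**2))*56 = (-4/3 + (10 + 6*10**2))*56 = (-4/3 + (10 + 6*100))*56 = (-4/3 + (10 + 600))*56 = (-4/3 + 610)*56 = (1826/3)*56 = 102256/3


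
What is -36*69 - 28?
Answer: -2512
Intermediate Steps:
-36*69 - 28 = -2484 - 28 = -2512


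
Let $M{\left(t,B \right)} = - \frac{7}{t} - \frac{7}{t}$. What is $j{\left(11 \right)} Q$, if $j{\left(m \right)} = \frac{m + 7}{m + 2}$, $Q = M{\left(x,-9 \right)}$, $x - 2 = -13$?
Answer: $\frac{252}{143} \approx 1.7622$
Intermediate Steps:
$x = -11$ ($x = 2 - 13 = -11$)
$M{\left(t,B \right)} = - \frac{14}{t}$
$Q = \frac{14}{11}$ ($Q = - \frac{14}{-11} = \left(-14\right) \left(- \frac{1}{11}\right) = \frac{14}{11} \approx 1.2727$)
$j{\left(m \right)} = \frac{7 + m}{2 + m}$
$j{\left(11 \right)} Q = \frac{7 + 11}{2 + 11} \cdot \frac{14}{11} = \frac{1}{13} \cdot 18 \cdot \frac{14}{11} = \frac{18}{13} \cdot \frac{14}{11} = \frac{252}{143}$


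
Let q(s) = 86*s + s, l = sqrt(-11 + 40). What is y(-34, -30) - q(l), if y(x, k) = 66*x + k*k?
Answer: -1344 - 87*sqrt(29) ≈ -1812.5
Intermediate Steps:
y(x, k) = k**2 + 66*x (y(x, k) = 66*x + k**2 = k**2 + 66*x)
l = sqrt(29) ≈ 5.3852
q(s) = 87*s
y(-34, -30) - q(l) = ((-30)**2 + 66*(-34)) - 87*sqrt(29) = (900 - 2244) - 87*sqrt(29) = -1344 - 87*sqrt(29)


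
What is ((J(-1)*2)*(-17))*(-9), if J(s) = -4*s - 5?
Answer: -306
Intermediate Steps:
J(s) = -5 - 4*s
((J(-1)*2)*(-17))*(-9) = (((-5 - 4*(-1))*2)*(-17))*(-9) = (((-5 + 4)*2)*(-17))*(-9) = (-1*2*(-17))*(-9) = -2*(-17)*(-9) = 34*(-9) = -306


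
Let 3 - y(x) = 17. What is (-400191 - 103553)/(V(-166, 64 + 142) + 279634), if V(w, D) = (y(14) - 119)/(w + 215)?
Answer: -3526208/1957419 ≈ -1.8015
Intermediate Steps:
y(x) = -14 (y(x) = 3 - 1*17 = 3 - 17 = -14)
V(w, D) = -133/(215 + w) (V(w, D) = (-14 - 119)/(w + 215) = -133/(215 + w))
(-400191 - 103553)/(V(-166, 64 + 142) + 279634) = (-400191 - 103553)/(-133/(215 - 166) + 279634) = -503744/(-133/49 + 279634) = -503744/(-133*1/49 + 279634) = -503744/(-19/7 + 279634) = -503744/1957419/7 = -503744*7/1957419 = -3526208/1957419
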